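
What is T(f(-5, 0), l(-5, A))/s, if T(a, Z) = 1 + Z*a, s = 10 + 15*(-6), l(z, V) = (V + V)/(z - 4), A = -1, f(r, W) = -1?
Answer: -7/720 ≈ -0.0097222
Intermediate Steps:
l(z, V) = 2*V/(-4 + z) (l(z, V) = (2*V)/(-4 + z) = 2*V/(-4 + z))
s = -80 (s = 10 - 90 = -80)
T(f(-5, 0), l(-5, A))/s = (1 + (2*(-1)/(-4 - 5))*(-1))/(-80) = (1 + (2*(-1)/(-9))*(-1))*(-1/80) = (1 + (2*(-1)*(-1/9))*(-1))*(-1/80) = (1 + (2/9)*(-1))*(-1/80) = (1 - 2/9)*(-1/80) = (7/9)*(-1/80) = -7/720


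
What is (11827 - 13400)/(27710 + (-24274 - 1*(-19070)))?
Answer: -13/186 ≈ -0.069892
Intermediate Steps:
(11827 - 13400)/(27710 + (-24274 - 1*(-19070))) = -1573/(27710 + (-24274 + 19070)) = -1573/(27710 - 5204) = -1573/22506 = -1573*1/22506 = -13/186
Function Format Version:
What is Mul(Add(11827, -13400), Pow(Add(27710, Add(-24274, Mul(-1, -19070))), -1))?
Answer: Rational(-13, 186) ≈ -0.069892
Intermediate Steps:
Mul(Add(11827, -13400), Pow(Add(27710, Add(-24274, Mul(-1, -19070))), -1)) = Mul(-1573, Pow(Add(27710, Add(-24274, 19070)), -1)) = Mul(-1573, Pow(Add(27710, -5204), -1)) = Mul(-1573, Pow(22506, -1)) = Mul(-1573, Rational(1, 22506)) = Rational(-13, 186)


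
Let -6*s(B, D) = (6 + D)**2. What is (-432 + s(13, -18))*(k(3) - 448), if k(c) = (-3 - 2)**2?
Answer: 192888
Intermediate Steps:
s(B, D) = -(6 + D)**2/6
k(c) = 25 (k(c) = (-5)**2 = 25)
(-432 + s(13, -18))*(k(3) - 448) = (-432 - (6 - 18)**2/6)*(25 - 448) = (-432 - 1/6*(-12)**2)*(-423) = (-432 - 1/6*144)*(-423) = (-432 - 24)*(-423) = -456*(-423) = 192888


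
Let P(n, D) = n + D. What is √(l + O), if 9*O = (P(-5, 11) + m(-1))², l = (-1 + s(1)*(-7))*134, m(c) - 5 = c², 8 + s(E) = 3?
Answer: 6*√127 ≈ 67.617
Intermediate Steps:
s(E) = -5 (s(E) = -8 + 3 = -5)
P(n, D) = D + n
m(c) = 5 + c²
l = 4556 (l = (-1 - 5*(-7))*134 = (-1 + 35)*134 = 34*134 = 4556)
O = 16 (O = ((11 - 5) + (5 + (-1)²))²/9 = (6 + (5 + 1))²/9 = (6 + 6)²/9 = (⅑)*12² = (⅑)*144 = 16)
√(l + O) = √(4556 + 16) = √4572 = 6*√127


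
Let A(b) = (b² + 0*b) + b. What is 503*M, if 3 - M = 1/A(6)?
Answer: 62875/42 ≈ 1497.0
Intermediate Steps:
A(b) = b + b² (A(b) = (b² + 0) + b = b² + b = b + b²)
M = 125/42 (M = 3 - 1/(6*(1 + 6)) = 3 - 1/(6*7) = 3 - 1/42 = 125/42 ≈ 2.9762)
503*M = 503*(125/42) = 62875/42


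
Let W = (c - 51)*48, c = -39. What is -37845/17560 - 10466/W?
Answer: 253657/948240 ≈ 0.26750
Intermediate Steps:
W = -4320 (W = (-39 - 51)*48 = -90*48 = -4320)
-37845/17560 - 10466/W = -37845/17560 - 10466/(-4320) = -37845*1/17560 - 10466*(-1/4320) = -7569/3512 + 5233/2160 = 253657/948240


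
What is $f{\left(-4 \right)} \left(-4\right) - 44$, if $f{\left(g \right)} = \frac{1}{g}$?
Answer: $-43$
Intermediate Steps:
$f{\left(-4 \right)} \left(-4\right) - 44 = \frac{1}{-4} \left(-4\right) - 44 = \left(- \frac{1}{4}\right) \left(-4\right) - 44 = 1 - 44 = -43$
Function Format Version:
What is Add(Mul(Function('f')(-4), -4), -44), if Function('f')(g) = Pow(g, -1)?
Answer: -43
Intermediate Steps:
Add(Mul(Function('f')(-4), -4), -44) = Add(Mul(Pow(-4, -1), -4), -44) = Add(Mul(Rational(-1, 4), -4), -44) = Add(1, -44) = -43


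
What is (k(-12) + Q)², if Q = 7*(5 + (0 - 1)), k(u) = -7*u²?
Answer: 960400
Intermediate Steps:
Q = 28 (Q = 7*(5 - 1) = 7*4 = 28)
(k(-12) + Q)² = (-7*(-12)² + 28)² = (-7*144 + 28)² = (-1008 + 28)² = (-980)² = 960400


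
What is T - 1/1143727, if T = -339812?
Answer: -388652159325/1143727 ≈ -3.3981e+5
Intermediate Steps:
T - 1/1143727 = -339812 - 1/1143727 = -388652159325/1143727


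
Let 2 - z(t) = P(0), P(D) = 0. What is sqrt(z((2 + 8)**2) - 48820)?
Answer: I*sqrt(48818) ≈ 220.95*I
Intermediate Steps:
z(t) = 2 (z(t) = 2 - 1*0 = 2 + 0 = 2)
sqrt(z((2 + 8)**2) - 48820) = sqrt(2 - 48820) = sqrt(-48818) = I*sqrt(48818)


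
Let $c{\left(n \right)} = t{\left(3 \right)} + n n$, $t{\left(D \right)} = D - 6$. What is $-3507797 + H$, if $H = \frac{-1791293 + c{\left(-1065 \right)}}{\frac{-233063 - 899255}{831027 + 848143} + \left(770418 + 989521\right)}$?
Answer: $- \frac{5183183904848914867}{1477617819156} \approx -3.5078 \cdot 10^{6}$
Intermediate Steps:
$t{\left(D \right)} = -6 + D$ ($t{\left(D \right)} = D - 6 = -6 + D$)
$c{\left(n \right)} = -3 + n^{2}$ ($c{\left(n \right)} = \left(-6 + 3\right) + n n = -3 + n^{2}$)
$H = - \frac{551666955535}{1477617819156}$ ($H = \frac{-1791293 - \left(3 - \left(-1065\right)^{2}\right)}{\frac{-233063 - 899255}{831027 + 848143} + \left(770418 + 989521\right)} = \frac{-1791293 + \left(-3 + 1134225\right)}{- \frac{1132318}{1679170} + 1759939} = \frac{-1791293 + 1134222}{\left(-1132318\right) \frac{1}{1679170} + 1759939} = - \frac{657071}{- \frac{566159}{839585} + 1759939} = - \frac{657071}{\frac{1477617819156}{839585}} = \left(-657071\right) \frac{839585}{1477617819156} = - \frac{551666955535}{1477617819156} \approx -0.37335$)
$-3507797 + H = -3507797 - \frac{551666955535}{1477617819156} = - \frac{5183183904848914867}{1477617819156}$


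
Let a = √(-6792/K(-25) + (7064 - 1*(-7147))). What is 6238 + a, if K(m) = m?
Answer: 6238 + √362067/5 ≈ 6358.3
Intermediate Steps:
a = √362067/5 (a = √(-6792/(-25) + (7064 - 1*(-7147))) = √(-6792*(-1/25) + (7064 + 7147)) = √(6792/25 + 14211) = √(362067/25) = √362067/5 ≈ 120.34)
6238 + a = 6238 + √362067/5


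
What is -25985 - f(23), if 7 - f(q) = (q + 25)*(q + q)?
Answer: -23784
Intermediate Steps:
f(q) = 7 - 2*q*(25 + q) (f(q) = 7 - (q + 25)*(q + q) = 7 - (25 + q)*2*q = 7 - 2*q*(25 + q))
-25985 - f(23) = -25985 - (7 - 50*23 - 2*23**2) = -25985 - (7 - 1150 - 2*529) = -25985 - (7 - 1150 - 1058) = -25985 - 1*(-2201) = -25985 + 2201 = -23784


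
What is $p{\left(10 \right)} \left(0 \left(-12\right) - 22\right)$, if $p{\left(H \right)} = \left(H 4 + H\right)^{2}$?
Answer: $-55000$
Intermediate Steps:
$p{\left(H \right)} = 25 H^{2}$ ($p{\left(H \right)} = \left(4 H + H\right)^{2} = \left(5 H\right)^{2} = 25 H^{2}$)
$p{\left(10 \right)} \left(0 \left(-12\right) - 22\right) = 25 \cdot 10^{2} \left(0 \left(-12\right) - 22\right) = 25 \cdot 100 \left(0 - 22\right) = 2500 \left(-22\right) = -55000$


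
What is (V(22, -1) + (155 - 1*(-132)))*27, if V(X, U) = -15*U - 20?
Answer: 7614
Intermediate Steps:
V(X, U) = -20 - 15*U
(V(22, -1) + (155 - 1*(-132)))*27 = ((-20 - 15*(-1)) + (155 - 1*(-132)))*27 = ((-20 + 15) + (155 + 132))*27 = (-5 + 287)*27 = 282*27 = 7614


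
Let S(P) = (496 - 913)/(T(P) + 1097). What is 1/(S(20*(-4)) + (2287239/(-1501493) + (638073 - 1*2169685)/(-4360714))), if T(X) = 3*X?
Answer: -2805638692461857/4653604202423422 ≈ -0.60290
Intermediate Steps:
S(P) = -417/(1097 + 3*P) (S(P) = (496 - 913)/(3*P + 1097) = -417/(1097 + 3*P))
1/(S(20*(-4)) + (2287239/(-1501493) + (638073 - 1*2169685)/(-4360714))) = 1/(-417/(1097 + 3*(20*(-4))) + (2287239/(-1501493) + (638073 - 1*2169685)/(-4360714))) = 1/(-417/(1097 + 3*(-80)) + (2287239*(-1/1501493) + (638073 - 2169685)*(-1/4360714))) = 1/(-417/(1097 - 240) + (-2287239/1501493 - 1531612*(-1/4360714))) = 1/(-417/857 + (-2287239/1501493 + 765806/2180357)) = 1/(-417*1/857 - 3837145215965/3273790773001) = 1/(-417/857 - 3837145215965/3273790773001) = 1/(-4653604202423422/2805638692461857) = -2805638692461857/4653604202423422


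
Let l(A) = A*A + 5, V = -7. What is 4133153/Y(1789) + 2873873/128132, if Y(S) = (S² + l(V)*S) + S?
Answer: 1251281847733/52837088114 ≈ 23.682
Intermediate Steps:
l(A) = 5 + A² (l(A) = A² + 5 = 5 + A²)
Y(S) = S² + 55*S (Y(S) = (S² + (5 + (-7)²)*S) + S = (S² + (5 + 49)*S) + S = (S² + 54*S) + S = S² + 55*S)
4133153/Y(1789) + 2873873/128132 = 4133153/((1789*(55 + 1789))) + 2873873/128132 = 4133153/((1789*1844)) + 2873873*(1/128132) = 4133153/3298916 + 2873873/128132 = 1251281847733/52837088114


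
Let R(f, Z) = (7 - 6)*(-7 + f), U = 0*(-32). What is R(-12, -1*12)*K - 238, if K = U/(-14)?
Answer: -238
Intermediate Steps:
U = 0
R(f, Z) = -7 + f (R(f, Z) = 1*(-7 + f) = -7 + f)
K = 0 (K = 0/(-14) = 0*(-1/14) = 0)
R(-12, -1*12)*K - 238 = (-7 - 12)*0 - 238 = -19*0 - 238 = 0 - 238 = -238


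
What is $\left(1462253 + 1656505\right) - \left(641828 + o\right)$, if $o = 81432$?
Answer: $2395498$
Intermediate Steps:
$\left(1462253 + 1656505\right) - \left(641828 + o\right) = \left(1462253 + 1656505\right) - \left(641828 + 81432\right) = 3118758 - 723260 = 2395498$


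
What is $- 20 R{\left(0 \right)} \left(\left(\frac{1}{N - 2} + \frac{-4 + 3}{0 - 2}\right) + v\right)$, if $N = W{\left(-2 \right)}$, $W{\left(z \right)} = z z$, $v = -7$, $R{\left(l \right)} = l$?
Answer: $0$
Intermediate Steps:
$W{\left(z \right)} = z^{2}$
$N = 4$ ($N = \left(-2\right)^{2} = 4$)
$- 20 R{\left(0 \right)} \left(\left(\frac{1}{N - 2} + \frac{-4 + 3}{0 - 2}\right) + v\right) = \left(-20\right) 0 \left(\left(\frac{1}{4 - 2} + \frac{-4 + 3}{0 - 2}\right) - 7\right) = 0 \left(\left(\frac{1}{2} - \frac{1}{-2}\right) - 7\right) = 0 \left(\left(\frac{1}{2} - - \frac{1}{2}\right) - 7\right) = 0 \left(\left(\frac{1}{2} + \frac{1}{2}\right) - 7\right) = 0 \left(1 - 7\right) = 0 \left(-6\right) = 0$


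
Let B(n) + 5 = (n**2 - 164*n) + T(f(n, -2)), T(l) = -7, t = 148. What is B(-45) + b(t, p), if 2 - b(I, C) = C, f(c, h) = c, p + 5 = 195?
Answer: 9205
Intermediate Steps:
p = 190 (p = -5 + 195 = 190)
b(I, C) = 2 - C
B(n) = -12 + n**2 - 164*n (B(n) = -5 + ((n**2 - 164*n) - 7) = -5 + (-7 + n**2 - 164*n) = -12 + n**2 - 164*n)
B(-45) + b(t, p) = (-12 + (-45)**2 - 164*(-45)) + (2 - 1*190) = (-12 + 2025 + 7380) + (2 - 190) = 9393 - 188 = 9205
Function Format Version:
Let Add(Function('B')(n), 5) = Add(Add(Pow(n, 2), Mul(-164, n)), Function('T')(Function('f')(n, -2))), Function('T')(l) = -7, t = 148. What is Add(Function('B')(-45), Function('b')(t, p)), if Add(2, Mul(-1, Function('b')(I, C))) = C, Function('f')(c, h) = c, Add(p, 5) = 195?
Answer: 9205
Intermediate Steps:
p = 190 (p = Add(-5, 195) = 190)
Function('b')(I, C) = Add(2, Mul(-1, C))
Function('B')(n) = Add(-12, Pow(n, 2), Mul(-164, n)) (Function('B')(n) = Add(-5, Add(Add(Pow(n, 2), Mul(-164, n)), -7)) = Add(-5, Add(-7, Pow(n, 2), Mul(-164, n))) = Add(-12, Pow(n, 2), Mul(-164, n)))
Add(Function('B')(-45), Function('b')(t, p)) = Add(Add(-12, Pow(-45, 2), Mul(-164, -45)), Add(2, Mul(-1, 190))) = Add(Add(-12, 2025, 7380), Add(2, -190)) = Add(9393, -188) = 9205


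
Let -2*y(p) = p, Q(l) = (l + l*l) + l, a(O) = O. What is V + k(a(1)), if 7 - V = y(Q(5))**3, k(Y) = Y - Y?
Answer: 42931/8 ≈ 5366.4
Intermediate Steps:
Q(l) = l**2 + 2*l (Q(l) = (l + l**2) + l = l**2 + 2*l)
k(Y) = 0
y(p) = -p/2
V = 42931/8 (V = 7 - (-5*(2 + 5)/2)**3 = 7 - (-5*7/2)**3 = 7 - (-1/2*35)**3 = 7 - (-35/2)**3 = 7 - 1*(-42875/8) = 7 + 42875/8 = 42931/8 ≈ 5366.4)
V + k(a(1)) = 42931/8 + 0 = 42931/8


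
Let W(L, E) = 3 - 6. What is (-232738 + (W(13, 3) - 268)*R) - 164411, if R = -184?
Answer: -347285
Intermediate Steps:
W(L, E) = -3
(-232738 + (W(13, 3) - 268)*R) - 164411 = (-232738 + (-3 - 268)*(-184)) - 164411 = (-232738 - 271*(-184)) - 164411 = (-232738 + 49864) - 164411 = -182874 - 164411 = -347285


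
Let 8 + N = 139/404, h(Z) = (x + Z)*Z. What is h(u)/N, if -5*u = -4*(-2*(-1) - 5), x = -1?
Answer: -27472/25775 ≈ -1.0658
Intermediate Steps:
u = -12/5 (u = -(-4)*(-2*(-1) - 5)/5 = -(-4)*(2 - 5)/5 = -(-4)*(-3)/5 = -1/5*12 = -12/5 ≈ -2.4000)
h(Z) = Z*(-1 + Z) (h(Z) = (-1 + Z)*Z = Z*(-1 + Z))
N = -3093/404 (N = -8 + 139/404 = -3093/404 ≈ -7.6559)
h(u)/N = (-12*(-1 - 12/5)/5)/(-3093/404) = -12/5*(-17/5)*(-404/3093) = (204/25)*(-404/3093) = -27472/25775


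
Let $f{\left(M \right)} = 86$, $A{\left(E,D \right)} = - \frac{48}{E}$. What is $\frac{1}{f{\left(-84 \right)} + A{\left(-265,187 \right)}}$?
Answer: $\frac{265}{22838} \approx 0.011603$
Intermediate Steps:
$\frac{1}{f{\left(-84 \right)} + A{\left(-265,187 \right)}} = \frac{1}{86 - \frac{48}{-265}} = \frac{1}{86 - - \frac{48}{265}} = \frac{1}{86 + \frac{48}{265}} = \frac{1}{\frac{22838}{265}} = \frac{265}{22838}$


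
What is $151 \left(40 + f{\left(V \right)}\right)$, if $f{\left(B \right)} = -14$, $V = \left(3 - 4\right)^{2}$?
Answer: $3926$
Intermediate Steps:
$V = 1$ ($V = \left(-1\right)^{2} = 1$)
$151 \left(40 + f{\left(V \right)}\right) = 151 \left(40 - 14\right) = 151 \cdot 26 = 3926$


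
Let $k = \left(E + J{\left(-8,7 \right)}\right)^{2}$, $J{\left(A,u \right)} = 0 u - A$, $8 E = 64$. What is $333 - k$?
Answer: $77$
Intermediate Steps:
$E = 8$ ($E = \frac{1}{8} \cdot 64 = 8$)
$J{\left(A,u \right)} = - A$ ($J{\left(A,u \right)} = 0 - A = - A$)
$k = 256$ ($k = \left(8 - -8\right)^{2} = \left(8 + 8\right)^{2} = 16^{2} = 256$)
$333 - k = 333 - 256 = 77$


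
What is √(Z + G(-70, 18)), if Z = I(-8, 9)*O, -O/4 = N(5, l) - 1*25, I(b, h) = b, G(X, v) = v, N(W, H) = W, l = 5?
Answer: I*√622 ≈ 24.94*I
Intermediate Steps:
O = 80 (O = -4*(5 - 1*25) = -4*(5 - 25) = -4*(-20) = 80)
Z = -640 (Z = -8*80 = -640)
√(Z + G(-70, 18)) = √(-640 + 18) = √(-622) = I*√622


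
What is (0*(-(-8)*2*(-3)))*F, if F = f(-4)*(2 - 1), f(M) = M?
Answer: 0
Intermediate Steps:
F = -4 (F = -4*(2 - 1) = -4*1 = -4)
(0*(-(-8)*2*(-3)))*F = (0*(-(-8)*2*(-3)))*(-4) = (0*(-2*(-8)*(-3)))*(-4) = (0*(16*(-3)))*(-4) = (0*(-48))*(-4) = 0*(-4) = 0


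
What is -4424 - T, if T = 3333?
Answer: -7757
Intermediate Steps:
-4424 - T = -4424 - 1*3333 = -4424 - 3333 = -7757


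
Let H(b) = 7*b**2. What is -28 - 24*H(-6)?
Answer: -6076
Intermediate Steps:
-28 - 24*H(-6) = -28 - 168*(-6)**2 = -28 - 168*36 = -28 - 24*252 = -28 - 6048 = -6076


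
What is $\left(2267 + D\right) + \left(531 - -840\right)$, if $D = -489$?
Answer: $3149$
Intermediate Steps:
$\left(2267 + D\right) + \left(531 - -840\right) = \left(2267 - 489\right) + \left(531 - -840\right) = 1778 + \left(531 + 840\right) = 1778 + 1371 = 3149$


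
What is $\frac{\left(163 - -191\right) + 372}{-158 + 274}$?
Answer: $\frac{363}{58} \approx 6.2586$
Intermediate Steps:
$\frac{\left(163 - -191\right) + 372}{-158 + 274} = \frac{\left(163 + 191\right) + 372}{116} = \left(354 + 372\right) \frac{1}{116} = 726 \cdot \frac{1}{116} = \frac{363}{58}$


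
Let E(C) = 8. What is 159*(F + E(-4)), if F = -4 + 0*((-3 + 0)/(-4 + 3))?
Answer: 636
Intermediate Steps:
F = -4 (F = -4 + 0*(-3/(-1)) = -4 + 0*(-3*(-1)) = -4 + 0*3 = -4 + 0 = -4)
159*(F + E(-4)) = 159*(-4 + 8) = 159*4 = 636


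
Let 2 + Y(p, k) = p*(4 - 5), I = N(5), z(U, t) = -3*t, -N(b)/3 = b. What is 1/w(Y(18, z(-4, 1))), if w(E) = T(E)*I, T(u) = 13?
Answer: -1/195 ≈ -0.0051282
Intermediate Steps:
N(b) = -3*b
I = -15 (I = -3*5 = -15)
Y(p, k) = -2 - p (Y(p, k) = -2 + p*(4 - 5) = -2 + p*(-1) = -2 - p)
w(E) = -195 (w(E) = 13*(-15) = -195)
1/w(Y(18, z(-4, 1))) = 1/(-195) = -1/195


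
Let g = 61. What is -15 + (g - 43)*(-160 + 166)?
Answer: 93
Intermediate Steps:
-15 + (g - 43)*(-160 + 166) = -15 + (61 - 43)*(-160 + 166) = -15 + 18*6 = -15 + 108 = 93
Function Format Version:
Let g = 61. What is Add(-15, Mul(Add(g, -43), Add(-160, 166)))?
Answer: 93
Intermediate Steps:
Add(-15, Mul(Add(g, -43), Add(-160, 166))) = Add(-15, Mul(Add(61, -43), Add(-160, 166))) = Add(-15, Mul(18, 6)) = Add(-15, 108) = 93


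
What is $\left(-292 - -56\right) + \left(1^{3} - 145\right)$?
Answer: $-380$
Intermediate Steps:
$\left(-292 - -56\right) + \left(1^{3} - 145\right) = \left(-292 + \left(-75 + 131\right)\right) + \left(1 - 145\right) = \left(-292 + 56\right) - 144 = -236 - 144 = -380$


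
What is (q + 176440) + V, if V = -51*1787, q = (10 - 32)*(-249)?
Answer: 90781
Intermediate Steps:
q = 5478 (q = -22*(-249) = 5478)
V = -91137
(q + 176440) + V = (5478 + 176440) - 91137 = 181918 - 91137 = 90781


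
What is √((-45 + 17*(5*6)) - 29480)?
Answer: I*√29015 ≈ 170.34*I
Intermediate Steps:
√((-45 + 17*(5*6)) - 29480) = √((-45 + 17*30) - 29480) = √((-45 + 510) - 29480) = √(465 - 29480) = √(-29015) = I*√29015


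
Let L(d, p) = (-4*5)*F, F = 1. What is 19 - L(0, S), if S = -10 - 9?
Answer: 39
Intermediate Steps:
S = -19
L(d, p) = -20 (L(d, p) = -4*5*1 = -20*1 = -20)
19 - L(0, S) = 19 - 1*(-20) = 19 + 20 = 39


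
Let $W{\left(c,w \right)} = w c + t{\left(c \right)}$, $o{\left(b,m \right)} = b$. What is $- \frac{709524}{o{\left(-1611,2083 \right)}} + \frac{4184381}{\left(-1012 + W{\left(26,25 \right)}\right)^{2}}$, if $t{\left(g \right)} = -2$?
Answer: $\frac{11194458855}{23716784} \approx 472.01$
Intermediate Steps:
$W{\left(c,w \right)} = -2 + c w$ ($W{\left(c,w \right)} = w c - 2 = c w - 2 = -2 + c w$)
$- \frac{709524}{o{\left(-1611,2083 \right)}} + \frac{4184381}{\left(-1012 + W{\left(26,25 \right)}\right)^{2}} = - \frac{709524}{-1611} + \frac{4184381}{\left(-1012 + \left(-2 + 26 \cdot 25\right)\right)^{2}} = \left(-709524\right) \left(- \frac{1}{1611}\right) + \frac{4184381}{\left(-1012 + \left(-2 + 650\right)\right)^{2}} = \frac{78836}{179} + \frac{4184381}{\left(-1012 + 648\right)^{2}} = \frac{78836}{179} + \frac{4184381}{\left(-364\right)^{2}} = \frac{78836}{179} + \frac{4184381}{132496} = \frac{11194458855}{23716784}$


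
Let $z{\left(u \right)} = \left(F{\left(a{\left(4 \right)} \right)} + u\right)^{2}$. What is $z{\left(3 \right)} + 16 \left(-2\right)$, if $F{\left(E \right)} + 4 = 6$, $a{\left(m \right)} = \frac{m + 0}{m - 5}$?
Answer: $-7$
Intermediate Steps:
$a{\left(m \right)} = \frac{m}{-5 + m}$
$F{\left(E \right)} = 2$ ($F{\left(E \right)} = -4 + 6 = 2$)
$z{\left(u \right)} = \left(2 + u\right)^{2}$
$z{\left(3 \right)} + 16 \left(-2\right) = \left(2 + 3\right)^{2} + 16 \left(-2\right) = 5^{2} - 32 = 25 - 32 = -7$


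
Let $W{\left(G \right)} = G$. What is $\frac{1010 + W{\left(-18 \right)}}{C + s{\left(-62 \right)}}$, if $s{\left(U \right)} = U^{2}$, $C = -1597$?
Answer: $\frac{992}{2247} \approx 0.44148$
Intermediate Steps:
$\frac{1010 + W{\left(-18 \right)}}{C + s{\left(-62 \right)}} = \frac{1010 - 18}{-1597 + \left(-62\right)^{2}} = \frac{992}{-1597 + 3844} = \frac{992}{2247}$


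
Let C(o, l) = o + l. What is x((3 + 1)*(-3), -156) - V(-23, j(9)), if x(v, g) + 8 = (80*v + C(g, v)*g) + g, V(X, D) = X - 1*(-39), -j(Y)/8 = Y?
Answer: 25068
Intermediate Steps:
C(o, l) = l + o
j(Y) = -8*Y
V(X, D) = 39 + X (V(X, D) = X + 39 = 39 + X)
x(v, g) = -8 + g + 80*v + g*(g + v) (x(v, g) = -8 + ((80*v + (v + g)*g) + g) = -8 + ((80*v + (g + v)*g) + g) = -8 + ((80*v + g*(g + v)) + g) = -8 + (g + 80*v + g*(g + v)) = -8 + g + 80*v + g*(g + v))
x((3 + 1)*(-3), -156) - V(-23, j(9)) = (-8 - 156 + 80*((3 + 1)*(-3)) - 156*(-156 + (3 + 1)*(-3))) - (39 - 23) = (-8 - 156 + 80*(4*(-3)) - 156*(-156 + 4*(-3))) - 1*16 = (-8 - 156 + 80*(-12) - 156*(-156 - 12)) - 16 = (-8 - 156 - 960 - 156*(-168)) - 16 = (-8 - 156 - 960 + 26208) - 16 = 25084 - 16 = 25068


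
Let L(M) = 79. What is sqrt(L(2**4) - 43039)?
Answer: 4*I*sqrt(2685) ≈ 207.27*I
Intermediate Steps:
sqrt(L(2**4) - 43039) = sqrt(79 - 43039) = sqrt(-42960) = 4*I*sqrt(2685)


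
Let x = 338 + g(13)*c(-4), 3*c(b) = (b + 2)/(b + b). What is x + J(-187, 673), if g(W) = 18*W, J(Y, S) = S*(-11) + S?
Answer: -12745/2 ≈ -6372.5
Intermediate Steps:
J(Y, S) = -10*S (J(Y, S) = -11*S + S = -10*S)
c(b) = (2 + b)/(6*b) (c(b) = ((b + 2)/(b + b))/3 = ((2 + b)/((2*b)))/3 = ((2 + b)*(1/(2*b)))/3 = ((2 + b)/(2*b))/3 = (2 + b)/(6*b))
x = 715/2 (x = 338 + (18*13)*((1/6)*(2 - 4)/(-4)) = 338 + 234*((1/6)*(-1/4)*(-2)) = 338 + 234*(1/12) = 338 + 39/2 = 715/2 ≈ 357.50)
x + J(-187, 673) = 715/2 - 10*673 = 715/2 - 6730 = -12745/2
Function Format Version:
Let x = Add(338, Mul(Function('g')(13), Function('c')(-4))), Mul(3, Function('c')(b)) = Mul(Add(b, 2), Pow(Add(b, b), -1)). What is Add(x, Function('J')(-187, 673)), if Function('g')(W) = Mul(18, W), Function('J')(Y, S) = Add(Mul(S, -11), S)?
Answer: Rational(-12745, 2) ≈ -6372.5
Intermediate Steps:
Function('J')(Y, S) = Mul(-10, S) (Function('J')(Y, S) = Add(Mul(-11, S), S) = Mul(-10, S))
Function('c')(b) = Mul(Rational(1, 6), Pow(b, -1), Add(2, b)) (Function('c')(b) = Mul(Rational(1, 3), Mul(Add(b, 2), Pow(Add(b, b), -1))) = Mul(Rational(1, 3), Mul(Add(2, b), Pow(Mul(2, b), -1))) = Mul(Rational(1, 3), Mul(Add(2, b), Mul(Rational(1, 2), Pow(b, -1)))) = Mul(Rational(1, 3), Mul(Rational(1, 2), Pow(b, -1), Add(2, b))) = Mul(Rational(1, 6), Pow(b, -1), Add(2, b)))
x = Rational(715, 2) (x = Add(338, Mul(Mul(18, 13), Mul(Rational(1, 6), Pow(-4, -1), Add(2, -4)))) = Add(338, Mul(234, Mul(Rational(1, 6), Rational(-1, 4), -2))) = Add(338, Mul(234, Rational(1, 12))) = Add(338, Rational(39, 2)) = Rational(715, 2) ≈ 357.50)
Add(x, Function('J')(-187, 673)) = Add(Rational(715, 2), Mul(-10, 673)) = Add(Rational(715, 2), -6730) = Rational(-12745, 2)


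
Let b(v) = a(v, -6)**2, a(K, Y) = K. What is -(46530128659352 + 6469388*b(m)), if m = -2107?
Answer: -75250646746564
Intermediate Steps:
b(v) = v**2
-(46530128659352 + 6469388*b(m)) = -6469388/(1/(7192354 + (-2107)**2)) = -6469388/(1/(7192354 + 4439449)) = -6469388/(1/11631803) = -6469388/1/11631803 = -6469388*11631803 = -75250646746564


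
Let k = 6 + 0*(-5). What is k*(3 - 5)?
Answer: -12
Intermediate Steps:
k = 6 (k = 6 + 0 = 6)
k*(3 - 5) = 6*(3 - 5) = 6*(-2) = -12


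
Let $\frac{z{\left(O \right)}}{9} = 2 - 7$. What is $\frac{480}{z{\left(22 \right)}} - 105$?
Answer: $- \frac{347}{3} \approx -115.67$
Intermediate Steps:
$z{\left(O \right)} = -45$ ($z{\left(O \right)} = 9 \left(2 - 7\right) = 9 \left(-5\right) = -45$)
$\frac{480}{z{\left(22 \right)}} - 105 = \frac{480}{-45} - 105 = 480 \left(- \frac{1}{45}\right) - 105 = - \frac{32}{3} - 105 = - \frac{347}{3}$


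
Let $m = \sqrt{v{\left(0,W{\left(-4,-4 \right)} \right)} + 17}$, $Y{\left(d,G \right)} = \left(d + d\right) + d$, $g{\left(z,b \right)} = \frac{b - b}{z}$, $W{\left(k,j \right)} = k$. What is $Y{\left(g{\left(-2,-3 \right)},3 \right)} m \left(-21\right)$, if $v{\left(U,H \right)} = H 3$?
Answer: $0$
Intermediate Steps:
$g{\left(z,b \right)} = 0$ ($g{\left(z,b \right)} = \frac{0}{z} = 0$)
$v{\left(U,H \right)} = 3 H$
$Y{\left(d,G \right)} = 3 d$ ($Y{\left(d,G \right)} = 2 d + d = 3 d$)
$m = \sqrt{5}$ ($m = \sqrt{3 \left(-4\right) + 17} = \sqrt{-12 + 17} = \sqrt{5} \approx 2.2361$)
$Y{\left(g{\left(-2,-3 \right)},3 \right)} m \left(-21\right) = 3 \cdot 0 \sqrt{5} \left(-21\right) = 0 \sqrt{5} \left(-21\right) = 0 \left(-21\right) = 0$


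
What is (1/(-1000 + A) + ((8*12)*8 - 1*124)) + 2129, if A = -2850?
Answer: 10676049/3850 ≈ 2773.0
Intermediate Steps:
(1/(-1000 + A) + ((8*12)*8 - 1*124)) + 2129 = (1/(-1000 - 2850) + ((8*12)*8 - 1*124)) + 2129 = (1/(-3850) + (96*8 - 124)) + 2129 = (-1/3850 + (768 - 124)) + 2129 = (-1/3850 + 644) + 2129 = 2479399/3850 + 2129 = 10676049/3850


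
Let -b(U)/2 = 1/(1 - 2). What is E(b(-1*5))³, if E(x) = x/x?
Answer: 1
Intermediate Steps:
b(U) = 2 (b(U) = -2/(1 - 2) = -2/(-1) = -2*(-1) = 2)
E(x) = 1
E(b(-1*5))³ = 1³ = 1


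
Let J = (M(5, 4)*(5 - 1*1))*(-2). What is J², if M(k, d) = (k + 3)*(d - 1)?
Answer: 36864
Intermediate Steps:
M(k, d) = (-1 + d)*(3 + k) (M(k, d) = (3 + k)*(-1 + d) = (-1 + d)*(3 + k))
J = -192 (J = ((-3 - 1*5 + 3*4 + 4*5)*(5 - 1*1))*(-2) = ((-3 - 5 + 12 + 20)*(5 - 1))*(-2) = (24*4)*(-2) = 96*(-2) = -192)
J² = (-192)² = 36864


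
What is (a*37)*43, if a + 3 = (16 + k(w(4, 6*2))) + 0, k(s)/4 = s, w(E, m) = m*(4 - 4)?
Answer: 20683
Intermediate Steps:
w(E, m) = 0 (w(E, m) = m*0 = 0)
k(s) = 4*s
a = 13 (a = -3 + ((16 + 4*0) + 0) = -3 + ((16 + 0) + 0) = -3 + (16 + 0) = -3 + 16 = 13)
(a*37)*43 = (13*37)*43 = 481*43 = 20683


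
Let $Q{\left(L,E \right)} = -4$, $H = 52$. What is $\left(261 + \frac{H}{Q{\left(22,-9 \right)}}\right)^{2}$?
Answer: $61504$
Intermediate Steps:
$\left(261 + \frac{H}{Q{\left(22,-9 \right)}}\right)^{2} = \left(261 + \frac{52}{-4}\right)^{2} = \left(261 + 52 \left(- \frac{1}{4}\right)\right)^{2} = \left(261 - 13\right)^{2} = 248^{2} = 61504$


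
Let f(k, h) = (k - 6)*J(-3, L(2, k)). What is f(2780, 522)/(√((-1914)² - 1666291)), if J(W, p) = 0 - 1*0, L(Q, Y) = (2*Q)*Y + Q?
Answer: 0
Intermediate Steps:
L(Q, Y) = Q + 2*Q*Y (L(Q, Y) = 2*Q*Y + Q = Q + 2*Q*Y)
J(W, p) = 0 (J(W, p) = 0 + 0 = 0)
f(k, h) = 0 (f(k, h) = (k - 6)*0 = (-6 + k)*0 = 0)
f(2780, 522)/(√((-1914)² - 1666291)) = 0/(√((-1914)² - 1666291)) = 0/(√(3663396 - 1666291)) = 0/(√1997105) = 0/((11*√16505)) = 0*(√16505/181555) = 0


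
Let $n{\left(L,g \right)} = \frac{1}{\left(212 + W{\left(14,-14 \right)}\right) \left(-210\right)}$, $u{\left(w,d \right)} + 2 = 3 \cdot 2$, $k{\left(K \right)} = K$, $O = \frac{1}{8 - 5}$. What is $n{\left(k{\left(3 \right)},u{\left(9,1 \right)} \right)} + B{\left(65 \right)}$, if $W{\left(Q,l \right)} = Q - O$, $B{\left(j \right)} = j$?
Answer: $\frac{3080349}{47390} \approx 65.0$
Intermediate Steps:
$O = \frac{1}{3} \approx 0.33333$
$W{\left(Q,l \right)} = - \frac{1}{3} + Q$ ($W{\left(Q,l \right)} = Q - \frac{1}{3} = - \frac{1}{3} + Q$)
$u{\left(w,d \right)} = 4$ ($u{\left(w,d \right)} = -2 + 3 \cdot 2 = -2 + 6 = 4$)
$n{\left(L,g \right)} = - \frac{1}{47390}$ ($n{\left(L,g \right)} = \frac{1}{\left(212 + \left(- \frac{1}{3} + 14\right)\right) \left(-210\right)} = \frac{1}{212 + \frac{41}{3}} \left(- \frac{1}{210}\right) = \frac{1}{\frac{677}{3}} \left(- \frac{1}{210}\right) = \frac{3}{677} \left(- \frac{1}{210}\right) = - \frac{1}{47390}$)
$n{\left(k{\left(3 \right)},u{\left(9,1 \right)} \right)} + B{\left(65 \right)} = - \frac{1}{47390} + 65 = \frac{3080349}{47390}$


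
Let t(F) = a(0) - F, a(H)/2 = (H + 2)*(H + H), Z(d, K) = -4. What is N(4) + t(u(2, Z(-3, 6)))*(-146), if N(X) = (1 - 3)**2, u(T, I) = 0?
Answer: 4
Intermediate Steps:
a(H) = 4*H*(2 + H) (a(H) = 2*((H + 2)*(H + H)) = 2*((2 + H)*(2*H)) = 2*(2*H*(2 + H)) = 4*H*(2 + H))
N(X) = 4 (N(X) = (-2)**2 = 4)
t(F) = -F (t(F) = 4*0*(2 + 0) - F = 4*0*2 - F = 0 - F = -F)
N(4) + t(u(2, Z(-3, 6)))*(-146) = 4 - 1*0*(-146) = 4 + 0*(-146) = 4 + 0 = 4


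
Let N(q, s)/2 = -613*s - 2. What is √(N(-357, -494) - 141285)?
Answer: 3*√51595 ≈ 681.44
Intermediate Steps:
N(q, s) = -4 - 1226*s (N(q, s) = 2*(-613*s - 2) = 2*(-2 - 613*s) = -4 - 1226*s)
√(N(-357, -494) - 141285) = √((-4 - 1226*(-494)) - 141285) = √((-4 + 605644) - 141285) = √(605640 - 141285) = √464355 = 3*√51595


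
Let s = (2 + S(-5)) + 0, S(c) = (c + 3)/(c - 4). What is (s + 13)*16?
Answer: 2192/9 ≈ 243.56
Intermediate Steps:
S(c) = (3 + c)/(-4 + c)
s = 20/9 (s = (2 + (3 - 5)/(-4 - 5)) + 0 = (2 - 2/(-9)) + 0 = (2 - 1/9*(-2)) + 0 = (2 + 2/9) + 0 = 20/9 + 0 = 20/9 ≈ 2.2222)
(s + 13)*16 = (20/9 + 13)*16 = (137/9)*16 = 2192/9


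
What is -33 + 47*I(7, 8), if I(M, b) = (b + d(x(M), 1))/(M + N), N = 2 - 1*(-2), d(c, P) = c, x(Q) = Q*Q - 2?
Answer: 202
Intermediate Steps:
x(Q) = -2 + Q² (x(Q) = Q² - 2 = -2 + Q²)
N = 4 (N = 2 + 2 = 4)
I(M, b) = (-2 + b + M²)/(4 + M) (I(M, b) = (b + (-2 + M²))/(M + 4) = (-2 + b + M²)/(4 + M))
-33 + 47*I(7, 8) = -33 + 47*((-2 + 8 + 7²)/(4 + 7)) = -33 + 47*((-2 + 8 + 49)/11) = -33 + 47*((1/11)*55) = -33 + 47*5 = -33 + 235 = 202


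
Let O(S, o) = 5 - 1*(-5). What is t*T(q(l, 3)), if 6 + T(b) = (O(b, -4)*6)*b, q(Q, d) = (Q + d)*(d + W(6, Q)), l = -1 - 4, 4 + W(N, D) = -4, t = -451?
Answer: -267894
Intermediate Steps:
O(S, o) = 10 (O(S, o) = 5 + 5 = 10)
W(N, D) = -8 (W(N, D) = -4 - 4 = -8)
l = -5
q(Q, d) = (-8 + d)*(Q + d) (q(Q, d) = (Q + d)*(d - 8) = (Q + d)*(-8 + d) = (-8 + d)*(Q + d))
T(b) = -6 + 60*b (T(b) = -6 + (10*6)*b = -6 + 60*b)
t*T(q(l, 3)) = -451*(-6 + 60*(3**2 - 8*(-5) - 8*3 - 5*3)) = -451*(-6 + 60*(9 + 40 - 24 - 15)) = -451*(-6 + 60*10) = -451*(-6 + 600) = -451*594 = -267894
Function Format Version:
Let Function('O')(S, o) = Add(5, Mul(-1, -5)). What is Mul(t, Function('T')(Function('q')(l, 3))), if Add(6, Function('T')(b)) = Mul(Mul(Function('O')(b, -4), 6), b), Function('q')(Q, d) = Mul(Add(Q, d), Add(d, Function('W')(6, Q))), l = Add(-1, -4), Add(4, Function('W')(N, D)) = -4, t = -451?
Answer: -267894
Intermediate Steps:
Function('O')(S, o) = 10 (Function('O')(S, o) = Add(5, 5) = 10)
Function('W')(N, D) = -8 (Function('W')(N, D) = Add(-4, -4) = -8)
l = -5
Function('q')(Q, d) = Mul(Add(-8, d), Add(Q, d)) (Function('q')(Q, d) = Mul(Add(Q, d), Add(d, -8)) = Mul(Add(Q, d), Add(-8, d)) = Mul(Add(-8, d), Add(Q, d)))
Function('T')(b) = Add(-6, Mul(60, b)) (Function('T')(b) = Add(-6, Mul(Mul(10, 6), b)) = Add(-6, Mul(60, b)))
Mul(t, Function('T')(Function('q')(l, 3))) = Mul(-451, Add(-6, Mul(60, Add(Pow(3, 2), Mul(-8, -5), Mul(-8, 3), Mul(-5, 3))))) = Mul(-451, Add(-6, Mul(60, Add(9, 40, -24, -15)))) = Mul(-451, Add(-6, Mul(60, 10))) = Mul(-451, Add(-6, 600)) = Mul(-451, 594) = -267894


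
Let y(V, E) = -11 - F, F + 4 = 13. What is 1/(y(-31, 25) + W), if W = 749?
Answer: 1/729 ≈ 0.0013717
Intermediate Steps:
F = 9 (F = -4 + 13 = 9)
y(V, E) = -20 (y(V, E) = -11 - 1*9 = -11 - 9 = -20)
1/(y(-31, 25) + W) = 1/(-20 + 749) = 1/729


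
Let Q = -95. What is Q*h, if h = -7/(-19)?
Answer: -35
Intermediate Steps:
h = 7/19 (h = -7*(-1/19) = 7/19 ≈ 0.36842)
Q*h = -95*7/19 = -35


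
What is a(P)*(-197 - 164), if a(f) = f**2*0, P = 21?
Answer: 0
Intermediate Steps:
a(f) = 0
a(P)*(-197 - 164) = 0*(-197 - 164) = 0*(-361) = 0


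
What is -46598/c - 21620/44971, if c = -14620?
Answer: 889737129/328738010 ≈ 2.7065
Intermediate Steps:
-46598/c - 21620/44971 = -46598/(-14620) - 21620/44971 = -46598*(-1/14620) - 21620*1/44971 = 23299/7310 - 21620/44971 = 889737129/328738010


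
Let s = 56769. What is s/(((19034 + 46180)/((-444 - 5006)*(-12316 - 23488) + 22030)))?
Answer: 1846447962545/10869 ≈ 1.6988e+8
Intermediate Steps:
s/(((19034 + 46180)/((-444 - 5006)*(-12316 - 23488) + 22030))) = 56769/(((19034 + 46180)/((-444 - 5006)*(-12316 - 23488) + 22030))) = 56769/((65214/(-5450*(-35804) + 22030))) = 56769/((65214/(195131800 + 22030))) = 56769/((65214/195153830)) = 56769/((65214*(1/195153830))) = 56769/(32607/97576915) = 56769*(97576915/32607) = 1846447962545/10869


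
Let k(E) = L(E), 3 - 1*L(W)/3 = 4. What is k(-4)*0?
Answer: 0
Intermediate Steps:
L(W) = -3 (L(W) = 9 - 3*4 = 9 - 12 = -3)
k(E) = -3
k(-4)*0 = -3*0 = 0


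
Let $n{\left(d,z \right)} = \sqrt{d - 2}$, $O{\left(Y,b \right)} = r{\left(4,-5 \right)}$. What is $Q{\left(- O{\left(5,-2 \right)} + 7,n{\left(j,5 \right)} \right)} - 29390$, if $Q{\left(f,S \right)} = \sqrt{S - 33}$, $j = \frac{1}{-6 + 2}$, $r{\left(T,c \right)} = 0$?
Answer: $-29390 + \frac{\sqrt{-132 + 6 i}}{2} \approx -29390.0 + 5.746 i$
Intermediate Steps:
$O{\left(Y,b \right)} = 0$
$j = - \frac{1}{4}$ ($j = \frac{1}{-4} = - \frac{1}{4} \approx -0.25$)
$n{\left(d,z \right)} = \sqrt{-2 + d}$
$Q{\left(f,S \right)} = \sqrt{-33 + S}$
$Q{\left(- O{\left(5,-2 \right)} + 7,n{\left(j,5 \right)} \right)} - 29390 = \sqrt{-33 + \sqrt{-2 - \frac{1}{4}}} - 29390 = \sqrt{-33 + \sqrt{- \frac{9}{4}}} - 29390 = \sqrt{-33 + \frac{3 i}{2}} - 29390 = -29390 + \sqrt{-33 + \frac{3 i}{2}}$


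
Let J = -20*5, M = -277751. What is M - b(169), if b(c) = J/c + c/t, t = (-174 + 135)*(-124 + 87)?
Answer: -5210322106/18759 ≈ -2.7775e+5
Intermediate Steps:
J = -100
t = 1443 (t = -39*(-37) = 1443)
b(c) = -100/c + c/1443
M - b(169) = -277751 - (-100/169 + (1/1443)*169) = -277751 - (-100*1/169 + 13/111) = -277751 - (-100/169 + 13/111) = -277751 - 1*(-8903/18759) = -277751 + 8903/18759 = -5210322106/18759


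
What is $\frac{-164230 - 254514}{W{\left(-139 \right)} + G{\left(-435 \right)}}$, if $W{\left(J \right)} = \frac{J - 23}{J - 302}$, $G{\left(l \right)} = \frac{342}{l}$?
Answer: $\frac{371897015}{372} \approx 9.9972 \cdot 10^{5}$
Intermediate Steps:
$W{\left(J \right)} = \frac{-23 + J}{-302 + J}$
$\frac{-164230 - 254514}{W{\left(-139 \right)} + G{\left(-435 \right)}} = \frac{-164230 - 254514}{\frac{-23 - 139}{-302 - 139} + \frac{342}{-435}} = - \frac{418744}{\frac{1}{-441} \left(-162\right) + 342 \left(- \frac{1}{435}\right)} = - \frac{418744}{\left(- \frac{1}{441}\right) \left(-162\right) - \frac{114}{145}} = - \frac{418744}{\frac{18}{49} - \frac{114}{145}} = - \frac{418744}{- \frac{2976}{7105}} = \left(-418744\right) \left(- \frac{7105}{2976}\right) = \frac{371897015}{372}$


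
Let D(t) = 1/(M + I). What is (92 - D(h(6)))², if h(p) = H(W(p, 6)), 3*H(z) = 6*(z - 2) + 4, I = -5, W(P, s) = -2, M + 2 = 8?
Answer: 8281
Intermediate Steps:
M = 6 (M = -2 + 8 = 6)
H(z) = -8/3 + 2*z (H(z) = (6*(z - 2) + 4)/3 = (6*(-2 + z) + 4)/3 = ((-12 + 6*z) + 4)/3 = (-8 + 6*z)/3 = -8/3 + 2*z)
h(p) = -20/3 (h(p) = -8/3 + 2*(-2) = -8/3 - 4 = -20/3)
D(t) = 1 (D(t) = 1/(6 - 5) = 1/1 = 1)
(92 - D(h(6)))² = (92 - 1*1)² = (92 - 1)² = 91² = 8281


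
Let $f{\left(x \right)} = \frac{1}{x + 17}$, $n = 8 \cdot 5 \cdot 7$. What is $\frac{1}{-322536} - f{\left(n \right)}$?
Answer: $- \frac{107611}{31931064} \approx -0.0033701$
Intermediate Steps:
$n = 280$ ($n = 40 \cdot 7 = 280$)
$f{\left(x \right)} = \frac{1}{17 + x}$
$\frac{1}{-322536} - f{\left(n \right)} = \frac{1}{-322536} - \frac{1}{17 + 280} = - \frac{1}{322536} - \frac{1}{297} = - \frac{107611}{31931064}$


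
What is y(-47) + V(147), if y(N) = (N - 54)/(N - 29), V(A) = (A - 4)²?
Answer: 1554225/76 ≈ 20450.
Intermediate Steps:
V(A) = (-4 + A)²
y(N) = (-54 + N)/(-29 + N)
y(-47) + V(147) = (-54 - 47)/(-29 - 47) + (-4 + 147)² = -101/(-76) + 143² = -1/76*(-101) + 20449 = 101/76 + 20449 = 1554225/76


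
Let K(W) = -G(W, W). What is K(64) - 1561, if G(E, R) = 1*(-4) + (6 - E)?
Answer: -1499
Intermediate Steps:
G(E, R) = 2 - E (G(E, R) = -4 + (6 - E) = 2 - E)
K(W) = -2 + W (K(W) = -(2 - W) = -2 + W)
K(64) - 1561 = (-2 + 64) - 1561 = 62 - 1561 = -1499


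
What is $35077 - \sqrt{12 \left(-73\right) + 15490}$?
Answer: $35077 - \sqrt{14614} \approx 34956.0$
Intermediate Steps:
$35077 - \sqrt{12 \left(-73\right) + 15490} = 35077 - \sqrt{-876 + 15490} = 35077 - \sqrt{14614}$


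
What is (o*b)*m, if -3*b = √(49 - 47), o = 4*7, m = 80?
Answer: -2240*√2/3 ≈ -1055.9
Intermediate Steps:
o = 28
b = -√2/3 (b = -√(49 - 47)/3 = -√2/3 ≈ -0.47140)
(o*b)*m = (28*(-√2/3))*80 = -28*√2/3*80 = -2240*√2/3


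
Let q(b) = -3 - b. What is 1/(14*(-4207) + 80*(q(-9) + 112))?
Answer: -1/49458 ≈ -2.0219e-5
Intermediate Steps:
1/(14*(-4207) + 80*(q(-9) + 112)) = 1/(14*(-4207) + 80*((-3 - 1*(-9)) + 112)) = 1/(-58898 + 80*((-3 + 9) + 112)) = 1/(-58898 + 80*(6 + 112)) = 1/(-58898 + 80*118) = 1/(-58898 + 9440) = 1/(-49458) = -1/49458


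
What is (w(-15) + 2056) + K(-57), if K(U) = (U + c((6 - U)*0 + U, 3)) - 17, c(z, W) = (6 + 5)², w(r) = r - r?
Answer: 2103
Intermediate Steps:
w(r) = 0
c(z, W) = 121 (c(z, W) = 11² = 121)
K(U) = 104 + U (K(U) = (U + 121) - 17 = (121 + U) - 17 = 104 + U)
(w(-15) + 2056) + K(-57) = (0 + 2056) + (104 - 57) = 2056 + 47 = 2103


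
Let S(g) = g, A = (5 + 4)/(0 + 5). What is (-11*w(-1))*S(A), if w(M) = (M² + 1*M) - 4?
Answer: 396/5 ≈ 79.200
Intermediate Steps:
w(M) = -4 + M + M² (w(M) = (M² + M) - 4 = (M + M²) - 4 = -4 + M + M²)
A = 9/5 ≈ 1.8000
(-11*w(-1))*S(A) = -11*(-4 - 1 + (-1)²)*(9/5) = -11*(-4 - 1 + 1)*(9/5) = -11*(-4)*(9/5) = 44*(9/5) = 396/5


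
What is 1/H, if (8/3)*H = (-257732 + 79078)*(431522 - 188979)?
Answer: -4/64996915683 ≈ -6.1541e-11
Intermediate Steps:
H = -64996915683/4 (H = 3*((-257732 + 79078)*(431522 - 188979))/8 = 3*(-178654*242543)/8 = (3/8)*(-43331277122) = -64996915683/4 ≈ -1.6249e+10)
1/H = 1/(-64996915683/4) = -4/64996915683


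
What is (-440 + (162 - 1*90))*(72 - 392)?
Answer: 117760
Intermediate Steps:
(-440 + (162 - 1*90))*(72 - 392) = (-440 + (162 - 90))*(-320) = (-440 + 72)*(-320) = -368*(-320) = 117760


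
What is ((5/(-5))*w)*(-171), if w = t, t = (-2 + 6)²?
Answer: 2736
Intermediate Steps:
t = 16 (t = 4² = 16)
w = 16
((5/(-5))*w)*(-171) = ((5/(-5))*16)*(-171) = ((5*(-⅕))*16)*(-171) = -1*16*(-171) = -16*(-171) = 2736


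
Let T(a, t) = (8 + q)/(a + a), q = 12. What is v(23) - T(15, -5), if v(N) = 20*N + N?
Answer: 1447/3 ≈ 482.33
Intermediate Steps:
T(a, t) = 10/a (T(a, t) = (8 + 12)/(a + a) = 20/((2*a)) = 20*(1/(2*a)) = 10/a)
v(N) = 21*N
v(23) - T(15, -5) = 21*23 - 10/15 = 483 - 10/15 = 483 - 1*⅔ = 483 - ⅔ = 1447/3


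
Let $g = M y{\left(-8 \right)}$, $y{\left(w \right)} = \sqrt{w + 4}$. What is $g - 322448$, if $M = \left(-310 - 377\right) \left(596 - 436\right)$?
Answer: $-322448 - 219840 i \approx -3.2245 \cdot 10^{5} - 2.1984 \cdot 10^{5} i$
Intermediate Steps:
$y{\left(w \right)} = \sqrt{4 + w}$
$M = -109920$ ($M = \left(-687\right) 160 = -109920$)
$g = - 219840 i$ ($g = - 109920 \sqrt{4 - 8} = - 109920 \sqrt{-4} = - 109920 \cdot 2 i = - 219840 i \approx - 2.1984 \cdot 10^{5} i$)
$g - 322448 = - 219840 i - 322448 = -322448 - 219840 i$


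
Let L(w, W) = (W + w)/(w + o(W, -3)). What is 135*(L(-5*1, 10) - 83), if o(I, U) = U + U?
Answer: -123930/11 ≈ -11266.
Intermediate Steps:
o(I, U) = 2*U
L(w, W) = (W + w)/(-6 + w) (L(w, W) = (W + w)/(w + 2*(-3)) = (W + w)/(w - 6) = (W + w)/(-6 + w))
135*(L(-5*1, 10) - 83) = 135*((10 - 5*1)/(-6 - 5*1) - 83) = 135*((10 - 5)/(-6 - 5) - 83) = 135*(5/(-11) - 83) = 135*(-1/11*5 - 83) = 135*(-5/11 - 83) = 135*(-918/11) = -123930/11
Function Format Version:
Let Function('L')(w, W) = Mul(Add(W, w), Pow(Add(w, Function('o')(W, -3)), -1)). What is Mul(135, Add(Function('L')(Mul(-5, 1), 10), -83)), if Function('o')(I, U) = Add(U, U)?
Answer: Rational(-123930, 11) ≈ -11266.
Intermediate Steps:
Function('o')(I, U) = Mul(2, U)
Function('L')(w, W) = Mul(Pow(Add(-6, w), -1), Add(W, w)) (Function('L')(w, W) = Mul(Add(W, w), Pow(Add(w, Mul(2, -3)), -1)) = Mul(Add(W, w), Pow(Add(w, -6), -1)) = Mul(Add(W, w), Pow(Add(-6, w), -1)) = Mul(Pow(Add(-6, w), -1), Add(W, w)))
Mul(135, Add(Function('L')(Mul(-5, 1), 10), -83)) = Mul(135, Add(Mul(Pow(Add(-6, Mul(-5, 1)), -1), Add(10, Mul(-5, 1))), -83)) = Mul(135, Add(Mul(Pow(Add(-6, -5), -1), Add(10, -5)), -83)) = Mul(135, Add(Mul(Pow(-11, -1), 5), -83)) = Mul(135, Add(Mul(Rational(-1, 11), 5), -83)) = Mul(135, Add(Rational(-5, 11), -83)) = Mul(135, Rational(-918, 11)) = Rational(-123930, 11)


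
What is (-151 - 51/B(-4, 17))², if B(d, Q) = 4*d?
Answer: 5593225/256 ≈ 21849.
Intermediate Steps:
(-151 - 51/B(-4, 17))² = (-151 - 51/(4*(-4)))² = (-151 - 51/(-16))² = (-151 - 51*(-1/16))² = (-151 + 51/16)² = (-2365/16)² = 5593225/256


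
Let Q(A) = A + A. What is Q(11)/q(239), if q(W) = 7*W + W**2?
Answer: 11/29397 ≈ 0.00037419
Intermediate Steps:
q(W) = W**2 + 7*W
Q(A) = 2*A
Q(11)/q(239) = (2*11)/((239*(7 + 239))) = 22/((239*246)) = 22/58794 = 22*(1/58794) = 11/29397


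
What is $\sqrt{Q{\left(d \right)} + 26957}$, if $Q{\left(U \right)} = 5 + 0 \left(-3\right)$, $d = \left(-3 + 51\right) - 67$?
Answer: $\sqrt{26962} \approx 164.2$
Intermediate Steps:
$d = -19$ ($d = 48 - 67 = -19$)
$Q{\left(U \right)} = 5$ ($Q{\left(U \right)} = 5 + 0 = 5$)
$\sqrt{Q{\left(d \right)} + 26957} = \sqrt{5 + 26957} = \sqrt{26962}$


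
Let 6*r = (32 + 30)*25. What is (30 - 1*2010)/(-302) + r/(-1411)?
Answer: 4073645/639183 ≈ 6.3732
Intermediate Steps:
r = 775/3 (r = ((32 + 30)*25)/6 = (62*25)/6 = (⅙)*1550 = 775/3 ≈ 258.33)
(30 - 1*2010)/(-302) + r/(-1411) = (30 - 1*2010)/(-302) + (775/3)/(-1411) = (30 - 2010)*(-1/302) + (775/3)*(-1/1411) = -1980*(-1/302) - 775/4233 = 990/151 - 775/4233 = 4073645/639183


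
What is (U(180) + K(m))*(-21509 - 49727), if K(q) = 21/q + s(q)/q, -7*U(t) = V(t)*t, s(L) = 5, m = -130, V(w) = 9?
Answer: 577510252/35 ≈ 1.6500e+7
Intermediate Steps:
U(t) = -9*t/7
K(q) = 26/q (K(q) = 21/q + 5/q = 26/q)
(U(180) + K(m))*(-21509 - 49727) = (-9/7*180 + 26/(-130))*(-21509 - 49727) = (-1620/7 + 26*(-1/130))*(-71236) = (-1620/7 - 1/5)*(-71236) = -8107/35*(-71236) = 577510252/35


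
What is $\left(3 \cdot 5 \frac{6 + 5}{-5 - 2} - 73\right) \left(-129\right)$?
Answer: $\frac{87204}{7} \approx 12458.0$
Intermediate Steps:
$\left(3 \cdot 5 \frac{6 + 5}{-5 - 2} - 73\right) \left(-129\right) = \left(15 \frac{11}{-7} - 73\right) \left(-129\right) = \left(15 \cdot 11 \left(- \frac{1}{7}\right) - 73\right) \left(-129\right) = \left(15 \left(- \frac{11}{7}\right) - 73\right) \left(-129\right) = \left(- \frac{165}{7} - 73\right) \left(-129\right) = \left(- \frac{676}{7}\right) \left(-129\right) = \frac{87204}{7}$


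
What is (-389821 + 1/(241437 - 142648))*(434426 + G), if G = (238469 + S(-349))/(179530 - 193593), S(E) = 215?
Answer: -235261379398772314272/1389269707 ≈ -1.6934e+11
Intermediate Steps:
G = -238684/14063 (G = (238469 + 215)/(179530 - 193593) = 238684/(-14063) = 238684*(-1/14063) = -238684/14063 ≈ -16.972)
(-389821 + 1/(241437 - 142648))*(434426 + G) = (-389821 + 1/(241437 - 142648))*(434426 - 238684/14063) = (-389821 + 1/98789)*(6109094154/14063) = -38510026768/98789*6109094154/14063 = -235261379398772314272/1389269707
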